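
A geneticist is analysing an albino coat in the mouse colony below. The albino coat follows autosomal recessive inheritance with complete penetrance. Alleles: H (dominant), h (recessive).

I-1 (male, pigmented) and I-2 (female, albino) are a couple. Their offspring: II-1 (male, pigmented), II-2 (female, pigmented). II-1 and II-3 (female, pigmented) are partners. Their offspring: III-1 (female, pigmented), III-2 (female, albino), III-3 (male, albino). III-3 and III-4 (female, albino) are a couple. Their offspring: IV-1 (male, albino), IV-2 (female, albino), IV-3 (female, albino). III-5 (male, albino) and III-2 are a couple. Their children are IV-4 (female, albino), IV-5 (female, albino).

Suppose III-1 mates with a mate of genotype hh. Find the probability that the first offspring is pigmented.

II-1 is pigmented so carries H and received h from I-2 (hh), so II-1 is Hh.
II-3 is pigmented so carries H and passed h to III-2 (hh), so II-3 is Hh.
III-1 is a pigmented offspring of II-1 (Hh) × II-3 (Hh), whose cross gives 1/4 HH : 1/2 Hh : 1/4 hh; conditioning on being pigmented, III-1 is HH with probability 1/3, Hh with probability 2/3.
Summing over parental genotype combinations, P(offspring is pigmented) = 1/3·1 + 2/3·1/2 = 2/3.

2/3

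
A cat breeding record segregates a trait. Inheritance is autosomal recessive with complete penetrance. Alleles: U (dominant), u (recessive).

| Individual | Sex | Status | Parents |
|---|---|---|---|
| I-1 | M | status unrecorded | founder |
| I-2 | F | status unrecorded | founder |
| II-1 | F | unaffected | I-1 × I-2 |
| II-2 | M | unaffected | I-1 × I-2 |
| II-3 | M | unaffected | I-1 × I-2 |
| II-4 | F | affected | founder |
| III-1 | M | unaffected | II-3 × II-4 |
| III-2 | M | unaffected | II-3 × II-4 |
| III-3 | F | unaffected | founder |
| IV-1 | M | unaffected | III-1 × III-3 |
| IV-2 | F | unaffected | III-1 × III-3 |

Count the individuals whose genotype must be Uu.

2

Obligate heterozygotes: III-1 is unaffected so carries U and received u from II-4 (uu), so III-1 is Uu; III-2 is unaffected so carries U and received u from II-4 (uu), so III-2 is Uu.
Every other individual is either homozygous by phenotype or has at least one consistent homozygous assignment, so the count is 2.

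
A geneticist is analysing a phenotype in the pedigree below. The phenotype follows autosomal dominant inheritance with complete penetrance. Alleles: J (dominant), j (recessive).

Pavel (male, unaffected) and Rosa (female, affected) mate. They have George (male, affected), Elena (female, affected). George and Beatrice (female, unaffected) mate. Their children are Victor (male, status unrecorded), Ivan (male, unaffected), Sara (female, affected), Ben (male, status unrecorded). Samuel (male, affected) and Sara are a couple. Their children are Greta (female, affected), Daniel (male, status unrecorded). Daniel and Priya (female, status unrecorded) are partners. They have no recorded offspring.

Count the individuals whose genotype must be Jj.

Obligate heterozygotes: George is affected so carries J and received j from Pavel (jj), so George is Jj; Elena is affected so carries J and received j from Pavel (jj), so Elena is Jj; Sara is affected so carries J and received j from Beatrice (jj), so Sara is Jj.
Every other individual is either homozygous by phenotype or has at least one consistent homozygous assignment, so the count is 3.

3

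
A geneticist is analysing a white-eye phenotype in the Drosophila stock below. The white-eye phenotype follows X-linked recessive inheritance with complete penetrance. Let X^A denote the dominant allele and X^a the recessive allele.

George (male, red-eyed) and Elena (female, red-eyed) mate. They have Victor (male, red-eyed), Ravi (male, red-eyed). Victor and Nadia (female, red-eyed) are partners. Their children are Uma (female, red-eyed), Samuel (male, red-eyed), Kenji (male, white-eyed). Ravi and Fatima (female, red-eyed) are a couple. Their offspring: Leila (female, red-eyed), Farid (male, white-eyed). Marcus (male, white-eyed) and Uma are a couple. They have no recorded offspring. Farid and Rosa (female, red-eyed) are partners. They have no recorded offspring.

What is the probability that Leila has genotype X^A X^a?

Ravi is red-eyed, so Ravi is X^A Y.
Fatima is red-eyed so carries A and passed a to Farid (X^a Y), so Fatima is X^A X^a.
Their cross gives offspring ratios 1/2 X^A X^A : 1/2 X^A X^a. Conditioning on Leila being red-eyed, P(X^A X^a) = 1/2 / 1 = 1/2.

1/2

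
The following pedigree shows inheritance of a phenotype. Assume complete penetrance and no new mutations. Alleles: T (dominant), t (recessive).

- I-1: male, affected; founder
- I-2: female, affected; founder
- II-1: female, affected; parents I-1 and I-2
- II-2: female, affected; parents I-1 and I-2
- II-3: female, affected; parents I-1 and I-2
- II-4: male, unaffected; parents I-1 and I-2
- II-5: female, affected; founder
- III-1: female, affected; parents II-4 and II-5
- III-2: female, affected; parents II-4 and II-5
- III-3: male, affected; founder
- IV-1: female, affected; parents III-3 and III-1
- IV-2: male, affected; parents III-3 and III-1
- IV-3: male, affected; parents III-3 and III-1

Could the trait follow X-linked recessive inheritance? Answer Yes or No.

Under X-linked recessive, II-4 (unaffected, male) cannot arise from I-1 (affected) × I-2 (affected).

No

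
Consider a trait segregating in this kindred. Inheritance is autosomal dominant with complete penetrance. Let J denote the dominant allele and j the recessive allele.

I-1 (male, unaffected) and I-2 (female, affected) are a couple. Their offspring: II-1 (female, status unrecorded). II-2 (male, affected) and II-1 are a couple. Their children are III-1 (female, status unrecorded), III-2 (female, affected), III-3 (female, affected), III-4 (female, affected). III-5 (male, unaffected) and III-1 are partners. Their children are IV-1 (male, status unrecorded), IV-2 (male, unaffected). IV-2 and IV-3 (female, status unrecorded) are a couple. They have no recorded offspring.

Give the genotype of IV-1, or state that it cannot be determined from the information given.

cannot be determined

IV-1's phenotype is unrecorded, and no parent or child forces a single allele at both positions; consistent genotype assignments exist with IV-1 as Jj or jj.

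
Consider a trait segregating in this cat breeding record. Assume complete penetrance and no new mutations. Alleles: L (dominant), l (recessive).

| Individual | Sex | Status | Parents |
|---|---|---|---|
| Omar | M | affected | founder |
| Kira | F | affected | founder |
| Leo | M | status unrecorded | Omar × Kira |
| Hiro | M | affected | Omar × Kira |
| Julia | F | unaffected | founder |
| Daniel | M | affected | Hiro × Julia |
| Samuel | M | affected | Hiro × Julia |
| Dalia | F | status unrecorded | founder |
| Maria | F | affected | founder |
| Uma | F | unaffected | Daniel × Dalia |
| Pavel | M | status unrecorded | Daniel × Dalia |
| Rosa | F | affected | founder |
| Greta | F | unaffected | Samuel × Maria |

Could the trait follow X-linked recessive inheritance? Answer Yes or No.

No

Under X-linked recessive, Greta (unaffected, female) cannot arise from Samuel (affected) × Maria (affected).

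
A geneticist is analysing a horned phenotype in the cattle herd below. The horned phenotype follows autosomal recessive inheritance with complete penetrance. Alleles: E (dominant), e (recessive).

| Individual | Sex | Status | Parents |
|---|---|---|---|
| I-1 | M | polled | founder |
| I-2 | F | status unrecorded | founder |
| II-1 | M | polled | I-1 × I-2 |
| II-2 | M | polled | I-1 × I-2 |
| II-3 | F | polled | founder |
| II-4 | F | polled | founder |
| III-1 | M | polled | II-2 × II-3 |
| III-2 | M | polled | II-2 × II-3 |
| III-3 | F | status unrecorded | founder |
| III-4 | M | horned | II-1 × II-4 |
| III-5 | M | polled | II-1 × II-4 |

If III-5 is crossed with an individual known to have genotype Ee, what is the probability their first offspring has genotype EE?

1/3

II-1 is polled so carries E and passed e to III-4 (ee), so II-1 is Ee.
II-4 is polled so carries E and passed e to III-4 (ee), so II-4 is Ee.
III-5 is a polled offspring of II-1 (Ee) × II-4 (Ee), whose cross gives 1/4 EE : 1/2 Ee : 1/4 ee; conditioning on being polled, III-5 is EE with probability 1/3, Ee with probability 2/3.
Summing over parental genotype combinations, P(offspring has genotype EE) = 1/3·1/2 + 2/3·1/4 = 1/3.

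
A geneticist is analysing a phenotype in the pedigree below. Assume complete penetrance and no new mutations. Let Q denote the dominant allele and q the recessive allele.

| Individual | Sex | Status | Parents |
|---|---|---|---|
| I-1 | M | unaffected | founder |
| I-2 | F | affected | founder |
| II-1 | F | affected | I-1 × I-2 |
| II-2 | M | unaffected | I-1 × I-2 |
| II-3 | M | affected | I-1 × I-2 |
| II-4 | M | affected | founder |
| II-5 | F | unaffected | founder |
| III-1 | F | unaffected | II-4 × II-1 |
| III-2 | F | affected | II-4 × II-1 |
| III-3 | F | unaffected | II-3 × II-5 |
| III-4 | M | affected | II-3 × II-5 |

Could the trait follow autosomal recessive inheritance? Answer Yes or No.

No

Under autosomal recessive, III-1 (unaffected, female) cannot arise from II-4 (affected) × II-1 (affected).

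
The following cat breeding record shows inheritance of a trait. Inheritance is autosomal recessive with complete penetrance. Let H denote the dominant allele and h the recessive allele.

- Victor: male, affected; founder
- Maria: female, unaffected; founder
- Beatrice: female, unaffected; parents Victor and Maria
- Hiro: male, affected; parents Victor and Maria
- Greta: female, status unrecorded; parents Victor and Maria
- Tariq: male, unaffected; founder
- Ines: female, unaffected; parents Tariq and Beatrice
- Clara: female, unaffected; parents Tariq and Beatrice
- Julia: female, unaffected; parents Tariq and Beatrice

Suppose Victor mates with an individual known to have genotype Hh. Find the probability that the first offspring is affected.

Victor is affected, so Victor is hh.
The cross gives 1/2 Hh : 1/2 hh, so P(offspring is affected) = 1/2.

1/2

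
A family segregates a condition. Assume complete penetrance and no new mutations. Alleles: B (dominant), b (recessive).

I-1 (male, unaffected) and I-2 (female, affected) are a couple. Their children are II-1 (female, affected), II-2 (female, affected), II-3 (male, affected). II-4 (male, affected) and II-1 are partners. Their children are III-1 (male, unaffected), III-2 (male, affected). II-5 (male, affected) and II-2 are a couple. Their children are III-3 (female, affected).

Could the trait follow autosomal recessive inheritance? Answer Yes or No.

No

Under autosomal recessive, III-1 (unaffected, male) cannot arise from II-4 (affected) × II-1 (affected).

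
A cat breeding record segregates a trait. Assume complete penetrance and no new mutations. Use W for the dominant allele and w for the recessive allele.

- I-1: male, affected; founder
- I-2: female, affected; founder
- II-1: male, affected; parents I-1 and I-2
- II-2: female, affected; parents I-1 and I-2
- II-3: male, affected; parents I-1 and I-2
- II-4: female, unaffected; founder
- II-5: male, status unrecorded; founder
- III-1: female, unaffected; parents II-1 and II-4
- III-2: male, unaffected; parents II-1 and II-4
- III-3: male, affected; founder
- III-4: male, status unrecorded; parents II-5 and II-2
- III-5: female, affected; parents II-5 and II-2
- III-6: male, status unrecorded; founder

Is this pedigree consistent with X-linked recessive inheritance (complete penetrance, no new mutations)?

A consistent assignment under X-linked recessive exists: I-1 X^w Y, I-2 X^w X^w, II-1 X^w Y, II-2 X^w X^w, II-3 X^w Y, II-4 X^W X^W, II-5 X^w Y, III-1 X^W X^w, III-2 X^W Y, III-3 X^w Y, III-4 X^w Y, III-5 X^w X^w, III-6 X^W Y.
In this assignment every recorded phenotype matches its genotype and every non-founder's genotype is obtainable from its parents' genotypes, so the pedigree is consistent.

Yes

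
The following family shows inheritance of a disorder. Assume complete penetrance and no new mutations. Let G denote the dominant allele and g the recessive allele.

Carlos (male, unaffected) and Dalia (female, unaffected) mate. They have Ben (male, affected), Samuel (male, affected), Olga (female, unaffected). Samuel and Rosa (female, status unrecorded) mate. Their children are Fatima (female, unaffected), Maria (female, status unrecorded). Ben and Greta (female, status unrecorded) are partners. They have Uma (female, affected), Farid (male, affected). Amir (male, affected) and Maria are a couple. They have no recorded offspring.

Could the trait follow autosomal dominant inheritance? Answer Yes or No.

No

Under autosomal dominant, Ben (affected, male) cannot arise from Carlos (unaffected) × Dalia (unaffected).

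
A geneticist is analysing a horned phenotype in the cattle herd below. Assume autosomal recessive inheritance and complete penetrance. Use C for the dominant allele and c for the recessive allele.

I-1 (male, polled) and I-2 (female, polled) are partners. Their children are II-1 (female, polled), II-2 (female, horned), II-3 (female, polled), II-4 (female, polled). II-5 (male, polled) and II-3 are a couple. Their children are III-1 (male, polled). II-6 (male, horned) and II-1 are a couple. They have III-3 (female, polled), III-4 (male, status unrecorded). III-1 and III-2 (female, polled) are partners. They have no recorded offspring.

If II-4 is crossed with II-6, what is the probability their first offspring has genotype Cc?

I-1 is polled so carries C and passed c to II-2 (cc), so I-1 is Cc.
I-2 is polled so carries C and passed c to II-2 (cc), so I-2 is Cc.
II-4 is a polled offspring of I-1 (Cc) × I-2 (Cc), whose cross gives 1/4 CC : 1/2 Cc : 1/4 cc; conditioning on being polled, II-4 is CC with probability 1/3, Cc with probability 2/3.
II-6 is horned, so II-6 is cc.
Summing over parental genotype combinations, P(offspring has genotype Cc) = 1/3·1 + 2/3·1/2 = 2/3.

2/3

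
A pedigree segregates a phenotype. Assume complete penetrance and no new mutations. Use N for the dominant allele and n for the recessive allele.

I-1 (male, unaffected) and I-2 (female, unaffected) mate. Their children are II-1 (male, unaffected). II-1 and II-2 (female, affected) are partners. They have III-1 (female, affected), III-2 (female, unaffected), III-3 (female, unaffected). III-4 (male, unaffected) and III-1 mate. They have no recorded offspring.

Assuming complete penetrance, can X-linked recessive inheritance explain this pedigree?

Under X-linked recessive, III-1 (affected, female) cannot arise from II-1 (unaffected) × II-2 (affected).

No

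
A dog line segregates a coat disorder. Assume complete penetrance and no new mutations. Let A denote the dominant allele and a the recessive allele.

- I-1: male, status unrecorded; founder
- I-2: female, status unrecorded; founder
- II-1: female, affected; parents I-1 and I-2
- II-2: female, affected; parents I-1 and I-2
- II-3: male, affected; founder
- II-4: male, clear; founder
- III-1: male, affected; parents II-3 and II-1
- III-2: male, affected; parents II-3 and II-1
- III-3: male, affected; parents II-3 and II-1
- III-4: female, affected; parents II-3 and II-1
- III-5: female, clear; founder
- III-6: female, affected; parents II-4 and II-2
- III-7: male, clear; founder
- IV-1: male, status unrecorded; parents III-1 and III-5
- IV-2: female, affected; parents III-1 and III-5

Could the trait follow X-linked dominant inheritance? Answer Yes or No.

A consistent assignment under X-linked dominant exists: I-1 X^A Y, I-2 X^A X^A, II-1 X^A X^A, II-2 X^A X^A, II-3 X^A Y, II-4 X^a Y, III-1 X^A Y, III-2 X^A Y, III-3 X^A Y, III-4 X^A X^A, III-5 X^a X^a, III-6 X^A X^a, III-7 X^a Y, IV-1 X^a Y, IV-2 X^A X^a.
In this assignment every recorded phenotype matches its genotype and every non-founder's genotype is obtainable from its parents' genotypes, so the pedigree is consistent.

Yes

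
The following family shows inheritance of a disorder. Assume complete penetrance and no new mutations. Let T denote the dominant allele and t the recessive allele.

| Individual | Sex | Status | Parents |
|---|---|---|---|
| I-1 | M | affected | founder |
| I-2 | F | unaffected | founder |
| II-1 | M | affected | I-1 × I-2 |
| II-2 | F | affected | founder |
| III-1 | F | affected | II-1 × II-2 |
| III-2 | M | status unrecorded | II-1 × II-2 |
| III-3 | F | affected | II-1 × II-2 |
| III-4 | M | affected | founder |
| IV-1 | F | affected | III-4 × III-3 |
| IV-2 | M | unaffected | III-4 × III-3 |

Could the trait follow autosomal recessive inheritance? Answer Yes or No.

No

Under autosomal recessive, IV-2 (unaffected, male) cannot arise from III-4 (affected) × III-3 (affected).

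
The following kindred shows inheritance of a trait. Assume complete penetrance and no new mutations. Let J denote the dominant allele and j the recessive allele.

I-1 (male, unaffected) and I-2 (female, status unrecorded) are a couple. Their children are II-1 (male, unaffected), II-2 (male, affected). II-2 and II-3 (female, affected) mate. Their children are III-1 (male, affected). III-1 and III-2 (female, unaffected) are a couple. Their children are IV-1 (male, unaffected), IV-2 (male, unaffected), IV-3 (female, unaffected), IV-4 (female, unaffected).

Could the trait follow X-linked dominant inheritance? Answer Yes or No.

Under X-linked dominant, IV-3 (unaffected, female) cannot arise from III-1 (affected) × III-2 (unaffected).

No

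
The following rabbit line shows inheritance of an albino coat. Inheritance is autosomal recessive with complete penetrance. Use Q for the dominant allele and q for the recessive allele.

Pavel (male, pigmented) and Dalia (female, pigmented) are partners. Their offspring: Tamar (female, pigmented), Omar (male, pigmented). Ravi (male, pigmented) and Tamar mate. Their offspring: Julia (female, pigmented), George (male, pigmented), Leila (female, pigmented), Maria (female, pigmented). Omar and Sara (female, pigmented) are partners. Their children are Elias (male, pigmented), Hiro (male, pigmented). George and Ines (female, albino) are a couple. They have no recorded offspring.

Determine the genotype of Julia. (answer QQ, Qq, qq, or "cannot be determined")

cannot be determined

Julia's phenotype allows QQ or Qq, and no parent or child forces a single allele at both positions; consistent genotype assignments exist with Julia as QQ or Qq.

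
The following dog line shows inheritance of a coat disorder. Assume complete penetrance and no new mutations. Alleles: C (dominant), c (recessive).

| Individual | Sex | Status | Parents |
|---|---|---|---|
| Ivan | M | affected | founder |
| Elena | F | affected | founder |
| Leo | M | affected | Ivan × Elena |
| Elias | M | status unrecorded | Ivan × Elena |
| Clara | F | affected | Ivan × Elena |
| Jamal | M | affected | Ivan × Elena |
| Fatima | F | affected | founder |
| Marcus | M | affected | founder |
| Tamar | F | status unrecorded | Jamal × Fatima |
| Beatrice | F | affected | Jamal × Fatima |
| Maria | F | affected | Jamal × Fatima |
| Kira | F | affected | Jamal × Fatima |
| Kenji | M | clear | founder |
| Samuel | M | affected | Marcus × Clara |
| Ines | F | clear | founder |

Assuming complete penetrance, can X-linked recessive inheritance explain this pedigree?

A consistent assignment under X-linked recessive exists: Ivan X^c Y, Elena X^c X^c, Leo X^c Y, Elias X^c Y, Clara X^c X^c, Jamal X^c Y, Fatima X^c X^c, Marcus X^c Y, Tamar X^c X^c, Beatrice X^c X^c, Maria X^c X^c, Kira X^c X^c, Kenji X^C Y, Samuel X^c Y, Ines X^C X^C.
In this assignment every recorded phenotype matches its genotype and every non-founder's genotype is obtainable from its parents' genotypes, so the pedigree is consistent.

Yes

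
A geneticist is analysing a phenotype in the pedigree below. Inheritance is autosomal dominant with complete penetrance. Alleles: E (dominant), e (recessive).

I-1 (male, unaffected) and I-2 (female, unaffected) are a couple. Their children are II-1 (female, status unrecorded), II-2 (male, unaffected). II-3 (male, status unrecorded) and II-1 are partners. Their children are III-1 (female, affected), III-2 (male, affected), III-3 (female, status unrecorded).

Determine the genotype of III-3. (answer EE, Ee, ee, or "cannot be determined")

III-3's phenotype is unrecorded, and no parent or child forces a single allele at both positions; consistent genotype assignments exist with III-3 as Ee or ee.

cannot be determined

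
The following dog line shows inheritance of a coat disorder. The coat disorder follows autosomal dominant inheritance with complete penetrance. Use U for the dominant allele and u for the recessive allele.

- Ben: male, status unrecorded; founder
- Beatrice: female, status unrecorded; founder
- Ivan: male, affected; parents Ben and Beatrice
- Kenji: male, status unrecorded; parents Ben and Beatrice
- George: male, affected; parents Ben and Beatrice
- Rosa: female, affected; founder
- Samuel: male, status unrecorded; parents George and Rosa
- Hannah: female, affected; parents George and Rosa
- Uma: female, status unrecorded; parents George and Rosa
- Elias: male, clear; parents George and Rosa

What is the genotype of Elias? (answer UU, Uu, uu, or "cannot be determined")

uu

Elias is clear, so Elias is uu.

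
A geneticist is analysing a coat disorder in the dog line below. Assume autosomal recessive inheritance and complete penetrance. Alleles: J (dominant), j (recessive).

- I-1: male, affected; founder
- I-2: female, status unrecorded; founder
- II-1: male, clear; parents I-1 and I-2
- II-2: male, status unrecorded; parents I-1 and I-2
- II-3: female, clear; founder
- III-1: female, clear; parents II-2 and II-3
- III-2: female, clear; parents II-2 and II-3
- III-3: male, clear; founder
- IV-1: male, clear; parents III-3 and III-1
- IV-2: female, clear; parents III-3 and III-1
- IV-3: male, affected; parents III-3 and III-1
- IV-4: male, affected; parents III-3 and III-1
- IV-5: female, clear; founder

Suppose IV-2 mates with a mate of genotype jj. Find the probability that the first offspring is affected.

1/3

III-3 is clear so carries J and passed j to IV-3 (jj), so III-3 is Jj.
III-1 is clear so carries J and passed j to IV-3 (jj), so III-1 is Jj.
IV-2 is a clear offspring of III-3 (Jj) × III-1 (Jj), whose cross gives 1/4 JJ : 1/2 Jj : 1/4 jj; conditioning on being clear, IV-2 is JJ with probability 1/3, Jj with probability 2/3.
Summing over parental genotype combinations, P(offspring is affected) = 2/3·1/2 = 1/3.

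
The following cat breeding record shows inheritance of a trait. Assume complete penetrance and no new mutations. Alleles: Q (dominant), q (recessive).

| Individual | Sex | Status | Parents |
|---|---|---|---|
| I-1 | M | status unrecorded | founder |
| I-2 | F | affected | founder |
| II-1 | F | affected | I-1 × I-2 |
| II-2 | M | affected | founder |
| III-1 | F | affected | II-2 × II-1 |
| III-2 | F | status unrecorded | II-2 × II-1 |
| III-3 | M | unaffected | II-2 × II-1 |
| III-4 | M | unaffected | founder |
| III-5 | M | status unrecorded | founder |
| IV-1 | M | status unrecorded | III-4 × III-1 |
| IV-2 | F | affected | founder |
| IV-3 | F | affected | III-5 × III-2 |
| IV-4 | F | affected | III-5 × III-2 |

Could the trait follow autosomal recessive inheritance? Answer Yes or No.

Under autosomal recessive, III-3 (unaffected, male) cannot arise from II-2 (affected) × II-1 (affected).

No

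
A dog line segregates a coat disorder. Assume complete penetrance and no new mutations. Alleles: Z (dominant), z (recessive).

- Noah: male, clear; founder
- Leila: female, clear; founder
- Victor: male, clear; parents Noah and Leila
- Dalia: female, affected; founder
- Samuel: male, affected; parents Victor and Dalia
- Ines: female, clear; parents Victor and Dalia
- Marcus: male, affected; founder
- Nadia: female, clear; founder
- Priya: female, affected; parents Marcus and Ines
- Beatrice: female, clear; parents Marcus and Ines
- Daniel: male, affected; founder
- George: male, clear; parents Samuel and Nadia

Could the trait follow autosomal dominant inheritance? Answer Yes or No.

Yes

A consistent assignment under autosomal dominant exists: Noah zz, Leila zz, Victor zz, Dalia Zz, Samuel Zz, Ines zz, Marcus Zz, Nadia zz, Priya Zz, Beatrice zz, Daniel ZZ, George zz.
In this assignment every recorded phenotype matches its genotype and every non-founder's genotype is obtainable from its parents' genotypes, so the pedigree is consistent.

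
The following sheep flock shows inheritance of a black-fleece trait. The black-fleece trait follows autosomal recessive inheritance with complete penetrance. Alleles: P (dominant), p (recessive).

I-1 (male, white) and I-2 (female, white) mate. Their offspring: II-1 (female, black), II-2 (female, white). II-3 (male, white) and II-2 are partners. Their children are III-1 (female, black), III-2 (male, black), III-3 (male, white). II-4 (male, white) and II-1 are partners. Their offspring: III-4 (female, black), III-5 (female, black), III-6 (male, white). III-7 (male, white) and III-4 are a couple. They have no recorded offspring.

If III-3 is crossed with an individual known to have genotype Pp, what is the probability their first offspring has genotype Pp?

II-3 is white so carries P and passed p to III-1 (pp), so II-3 is Pp.
II-2 is white so carries P and passed p to III-1 (pp), so II-2 is Pp.
III-3 is a white offspring of II-3 (Pp) × II-2 (Pp), whose cross gives 1/4 PP : 1/2 Pp : 1/4 pp; conditioning on being white, III-3 is PP with probability 1/3, Pp with probability 2/3.
Summing over parental genotype combinations, P(offspring has genotype Pp) = 1/3·1/2 + 2/3·1/2 = 1/2.

1/2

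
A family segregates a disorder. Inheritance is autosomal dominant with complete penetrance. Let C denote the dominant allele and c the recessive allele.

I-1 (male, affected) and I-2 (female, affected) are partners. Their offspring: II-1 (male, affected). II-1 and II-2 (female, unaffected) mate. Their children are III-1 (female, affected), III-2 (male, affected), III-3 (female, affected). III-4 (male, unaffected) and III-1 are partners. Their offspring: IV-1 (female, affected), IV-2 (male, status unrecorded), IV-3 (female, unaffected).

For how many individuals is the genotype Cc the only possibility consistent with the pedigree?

4

Obligate heterozygotes: III-1 is affected so carries C and received c from II-2 (cc), so III-1 is Cc; III-2 is affected so carries C and received c from II-2 (cc), so III-2 is Cc; III-3 is affected so carries C and received c from II-2 (cc), so III-3 is Cc; IV-1 is affected so carries C and received c from III-4 (cc), so IV-1 is Cc.
Every other individual is either homozygous by phenotype or has at least one consistent homozygous assignment, so the count is 4.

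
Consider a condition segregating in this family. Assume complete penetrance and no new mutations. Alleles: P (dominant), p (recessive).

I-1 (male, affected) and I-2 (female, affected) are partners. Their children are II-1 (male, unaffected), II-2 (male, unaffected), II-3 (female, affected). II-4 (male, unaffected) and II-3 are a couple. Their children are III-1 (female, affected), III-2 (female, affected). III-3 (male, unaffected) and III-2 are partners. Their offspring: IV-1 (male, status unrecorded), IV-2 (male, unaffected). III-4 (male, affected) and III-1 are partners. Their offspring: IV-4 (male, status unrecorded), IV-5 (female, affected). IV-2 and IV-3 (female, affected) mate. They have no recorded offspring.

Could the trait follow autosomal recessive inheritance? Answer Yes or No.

Under autosomal recessive, II-1 (unaffected, male) cannot arise from I-1 (affected) × I-2 (affected).

No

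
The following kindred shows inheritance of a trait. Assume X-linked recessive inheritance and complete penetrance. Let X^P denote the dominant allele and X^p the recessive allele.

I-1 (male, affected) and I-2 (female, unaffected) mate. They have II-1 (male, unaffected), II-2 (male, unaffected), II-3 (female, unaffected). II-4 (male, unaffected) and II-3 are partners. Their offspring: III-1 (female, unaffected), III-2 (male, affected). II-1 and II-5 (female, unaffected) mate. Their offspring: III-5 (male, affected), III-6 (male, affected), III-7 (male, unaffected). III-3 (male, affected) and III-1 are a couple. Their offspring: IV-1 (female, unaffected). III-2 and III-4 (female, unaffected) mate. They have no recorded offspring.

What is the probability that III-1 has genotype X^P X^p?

II-4 is unaffected, so II-4 is X^P Y.
II-3 is unaffected so carries P and received p from I-1 (X^p Y), so II-3 is X^P X^p.
Their cross gives offspring ratios 1/2 X^P X^P : 1/2 X^P X^p. Conditioning on III-1 being unaffected, P(X^P X^p) = 1/2 / 1 = 1/2 before taking III-1's own offspring into account.
III-3 is affected, so III-3 is X^p Y.
Now use III-1's offspring. Probability of each recorded status — unaffected daughter IV-1: 1/2 if III-1 is X^P X^p, 1 if X^P X^P.
Bayes: P(X^P X^p) = 1/2·1/2 / (1/2·1/2 + 1/2·1) = 1/3.

1/3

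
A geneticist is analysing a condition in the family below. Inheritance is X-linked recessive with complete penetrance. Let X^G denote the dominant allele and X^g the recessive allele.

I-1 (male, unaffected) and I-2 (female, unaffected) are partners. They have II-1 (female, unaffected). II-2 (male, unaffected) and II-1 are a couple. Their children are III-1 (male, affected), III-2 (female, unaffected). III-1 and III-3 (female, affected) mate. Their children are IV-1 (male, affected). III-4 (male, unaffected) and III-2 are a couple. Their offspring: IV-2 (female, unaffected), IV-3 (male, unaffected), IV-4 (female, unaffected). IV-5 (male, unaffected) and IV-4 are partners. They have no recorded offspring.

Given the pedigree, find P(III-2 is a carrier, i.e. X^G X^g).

1/3

II-2 is unaffected, so II-2 is X^G Y.
II-1 is unaffected so carries G and passed g to III-1 (X^g Y), so II-1 is X^G X^g.
Their cross gives offspring ratios 1/2 X^G X^G : 1/2 X^G X^g. Conditioning on III-2 being unaffected, P(X^G X^g) = 1/2 / 1 = 1/2 before taking III-2's own offspring into account.
III-4 is unaffected, so III-4 is X^G Y.
Now use III-2's offspring. Probability of each recorded status — unaffected son IV-3: 1/2 if III-2 is X^G X^g, 1 if X^G X^G. (IV-2, IV-4: equally likely either way, so uninformative.)
Bayes: P(X^G X^g) = 1/2·1/2 / (1/2·1/2 + 1/2·1) = 1/3.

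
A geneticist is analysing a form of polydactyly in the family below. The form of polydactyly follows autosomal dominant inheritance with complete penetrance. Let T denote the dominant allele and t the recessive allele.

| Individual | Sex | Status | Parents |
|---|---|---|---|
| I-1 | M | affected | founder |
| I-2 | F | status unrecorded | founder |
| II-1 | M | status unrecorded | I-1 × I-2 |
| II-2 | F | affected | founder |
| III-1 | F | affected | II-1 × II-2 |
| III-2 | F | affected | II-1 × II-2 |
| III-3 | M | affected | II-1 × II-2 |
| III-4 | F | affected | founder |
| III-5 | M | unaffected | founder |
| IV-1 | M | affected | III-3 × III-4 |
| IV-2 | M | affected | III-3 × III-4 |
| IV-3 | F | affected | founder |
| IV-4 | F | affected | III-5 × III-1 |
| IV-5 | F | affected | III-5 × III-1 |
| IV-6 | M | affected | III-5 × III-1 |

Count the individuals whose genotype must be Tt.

Obligate heterozygotes: IV-4 is affected so carries T and received t from III-5 (tt), so IV-4 is Tt; IV-5 is affected so carries T and received t from III-5 (tt), so IV-5 is Tt; IV-6 is affected so carries T and received t from III-5 (tt), so IV-6 is Tt.
Every other individual is either homozygous by phenotype or has at least one consistent homozygous assignment, so the count is 3.

3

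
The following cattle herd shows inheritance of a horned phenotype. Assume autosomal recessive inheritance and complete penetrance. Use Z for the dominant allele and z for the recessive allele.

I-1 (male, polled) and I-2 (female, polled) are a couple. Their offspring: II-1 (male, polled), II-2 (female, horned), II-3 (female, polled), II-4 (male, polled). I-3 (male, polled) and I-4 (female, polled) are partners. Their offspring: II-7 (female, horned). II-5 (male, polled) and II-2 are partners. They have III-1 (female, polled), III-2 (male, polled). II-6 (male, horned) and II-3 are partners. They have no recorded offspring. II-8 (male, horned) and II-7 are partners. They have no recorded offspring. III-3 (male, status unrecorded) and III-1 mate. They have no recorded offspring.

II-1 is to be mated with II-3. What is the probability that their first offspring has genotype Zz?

4/9

I-1 is polled so carries Z and passed z to II-2 (zz), so I-1 is Zz.
I-2 is polled so carries Z and passed z to II-2 (zz), so I-2 is Zz.
II-1 is a polled offspring of I-1 (Zz) × I-2 (Zz), whose cross gives 1/4 ZZ : 1/2 Zz : 1/4 zz; conditioning on being polled, II-1 is ZZ with probability 1/3, Zz with probability 2/3.
II-3 is a polled offspring of I-1 (Zz) × I-2 (Zz), whose cross gives 1/4 ZZ : 1/2 Zz : 1/4 zz; conditioning on being polled, II-3 is ZZ with probability 1/3, Zz with probability 2/3.
Summing over parental genotype combinations, P(offspring has genotype Zz) = 2/9·1/2 + 2/9·1/2 + 4/9·1/2 = 4/9.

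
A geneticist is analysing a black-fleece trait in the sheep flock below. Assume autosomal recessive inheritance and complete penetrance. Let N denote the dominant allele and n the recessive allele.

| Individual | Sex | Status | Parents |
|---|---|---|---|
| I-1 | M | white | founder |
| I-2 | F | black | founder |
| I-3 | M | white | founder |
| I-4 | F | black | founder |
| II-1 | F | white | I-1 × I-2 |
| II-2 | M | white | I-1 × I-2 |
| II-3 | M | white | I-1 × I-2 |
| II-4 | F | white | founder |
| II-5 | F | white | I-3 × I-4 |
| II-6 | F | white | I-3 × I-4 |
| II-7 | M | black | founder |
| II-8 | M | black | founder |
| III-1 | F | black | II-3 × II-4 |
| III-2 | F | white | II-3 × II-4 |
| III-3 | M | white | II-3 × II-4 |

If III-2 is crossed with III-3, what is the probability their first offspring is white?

8/9

II-3 is white so carries N and received n from I-2 (nn), so II-3 is Nn.
II-4 is white so carries N and passed n to III-1 (nn), so II-4 is Nn.
III-2 is a white offspring of II-3 (Nn) × II-4 (Nn), whose cross gives 1/4 NN : 1/2 Nn : 1/4 nn; conditioning on being white, III-2 is NN with probability 1/3, Nn with probability 2/3.
III-3 is a white offspring of II-3 (Nn) × II-4 (Nn), whose cross gives 1/4 NN : 1/2 Nn : 1/4 nn; conditioning on being white, III-3 is NN with probability 1/3, Nn with probability 2/3.
Summing over parental genotype combinations, P(offspring is white) = 1/9·1 + 2/9·1 + 2/9·1 + 4/9·3/4 = 8/9.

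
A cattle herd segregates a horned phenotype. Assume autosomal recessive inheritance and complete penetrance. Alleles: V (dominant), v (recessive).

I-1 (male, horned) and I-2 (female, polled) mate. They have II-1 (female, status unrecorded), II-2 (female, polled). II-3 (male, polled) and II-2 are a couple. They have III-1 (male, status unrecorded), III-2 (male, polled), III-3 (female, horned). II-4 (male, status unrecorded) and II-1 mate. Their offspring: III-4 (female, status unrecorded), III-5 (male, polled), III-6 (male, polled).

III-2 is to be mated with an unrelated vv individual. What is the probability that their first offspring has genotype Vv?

II-3 is polled so carries V and passed v to III-3 (vv), so II-3 is Vv.
II-2 is polled so carries V and received v from I-1 (vv), so II-2 is Vv.
III-2 is a polled offspring of II-3 (Vv) × II-2 (Vv), whose cross gives 1/4 VV : 1/2 Vv : 1/4 vv; conditioning on being polled, III-2 is VV with probability 1/3, Vv with probability 2/3.
Summing over parental genotype combinations, P(offspring has genotype Vv) = 1/3·1 + 2/3·1/2 = 2/3.

2/3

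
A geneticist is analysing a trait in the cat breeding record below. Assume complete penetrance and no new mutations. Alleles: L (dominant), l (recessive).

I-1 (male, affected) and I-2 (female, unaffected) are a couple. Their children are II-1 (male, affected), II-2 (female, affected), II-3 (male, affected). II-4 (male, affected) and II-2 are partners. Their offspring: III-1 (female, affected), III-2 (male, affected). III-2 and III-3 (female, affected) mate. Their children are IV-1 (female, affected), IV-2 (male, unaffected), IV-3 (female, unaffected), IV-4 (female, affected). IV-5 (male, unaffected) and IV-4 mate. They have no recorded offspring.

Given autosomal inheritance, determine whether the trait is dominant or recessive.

dominant

III-2 and III-3 are both affected yet have an unaffected child IV-2. Under a recessive model two affected parents are homozygous and every child would be affected, so the trait cannot be recessive.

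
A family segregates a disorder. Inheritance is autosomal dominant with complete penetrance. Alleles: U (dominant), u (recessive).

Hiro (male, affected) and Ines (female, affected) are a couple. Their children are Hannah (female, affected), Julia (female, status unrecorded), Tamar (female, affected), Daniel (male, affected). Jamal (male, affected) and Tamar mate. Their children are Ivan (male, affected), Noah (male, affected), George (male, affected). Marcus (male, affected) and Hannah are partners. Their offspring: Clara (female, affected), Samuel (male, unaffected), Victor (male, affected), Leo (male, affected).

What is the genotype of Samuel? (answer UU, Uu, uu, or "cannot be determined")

Samuel is unaffected, so Samuel is uu.

uu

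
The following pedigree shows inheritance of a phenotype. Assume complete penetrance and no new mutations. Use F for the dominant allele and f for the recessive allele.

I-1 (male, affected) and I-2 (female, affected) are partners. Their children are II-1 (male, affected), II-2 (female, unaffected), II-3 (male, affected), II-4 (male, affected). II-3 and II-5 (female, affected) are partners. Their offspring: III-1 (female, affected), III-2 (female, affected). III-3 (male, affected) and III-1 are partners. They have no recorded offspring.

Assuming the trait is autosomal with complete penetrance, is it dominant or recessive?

I-1 and I-2 are both affected yet have an unaffected child II-2. Under a recessive model two affected parents are homozygous and every child would be affected, so the trait cannot be recessive.

dominant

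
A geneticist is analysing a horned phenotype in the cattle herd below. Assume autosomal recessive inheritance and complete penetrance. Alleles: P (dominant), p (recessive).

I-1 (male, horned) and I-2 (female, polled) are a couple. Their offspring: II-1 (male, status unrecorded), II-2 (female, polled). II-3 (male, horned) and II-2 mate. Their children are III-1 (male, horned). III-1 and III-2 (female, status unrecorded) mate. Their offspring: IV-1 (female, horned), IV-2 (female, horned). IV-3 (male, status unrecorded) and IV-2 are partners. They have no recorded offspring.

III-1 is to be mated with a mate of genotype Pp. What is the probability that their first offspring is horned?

1/2

III-1 is horned, so III-1 is pp.
The cross gives 1/2 Pp : 1/2 pp, so P(offspring is horned) = 1/2.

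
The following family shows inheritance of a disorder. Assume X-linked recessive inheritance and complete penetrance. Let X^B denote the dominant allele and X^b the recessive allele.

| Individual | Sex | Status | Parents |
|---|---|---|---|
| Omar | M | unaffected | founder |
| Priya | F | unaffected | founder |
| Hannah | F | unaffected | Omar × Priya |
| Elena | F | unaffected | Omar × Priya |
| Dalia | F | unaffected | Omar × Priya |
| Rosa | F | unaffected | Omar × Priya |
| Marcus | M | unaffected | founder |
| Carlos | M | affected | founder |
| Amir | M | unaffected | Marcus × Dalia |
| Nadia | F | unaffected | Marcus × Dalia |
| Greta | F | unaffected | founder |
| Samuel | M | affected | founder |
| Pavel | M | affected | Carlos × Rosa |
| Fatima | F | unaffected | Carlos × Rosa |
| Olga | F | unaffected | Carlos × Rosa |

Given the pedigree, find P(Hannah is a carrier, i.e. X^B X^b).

Omar is unaffected, so Omar is X^B Y.
Priya is unaffected so carries B and passed b to Rosa (X^B X^b, whose B came from Omar), so Priya is X^B X^b.
Their cross gives offspring ratios 1/2 X^B X^B : 1/2 X^B X^b. Conditioning on Hannah being unaffected, P(X^B X^b) = 1/2 / 1 = 1/2.

1/2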